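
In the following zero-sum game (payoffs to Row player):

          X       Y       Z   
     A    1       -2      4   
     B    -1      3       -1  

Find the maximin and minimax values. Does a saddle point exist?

Maximin = -1, Minimax = 1, Saddle: False

Work:
Row minimums: [-2, -1] → maximin = -1
Column maximums: [1, 3, 4] → minimax = 1
No saddle point (maximin ≠ minimax). Mixed strategy needed.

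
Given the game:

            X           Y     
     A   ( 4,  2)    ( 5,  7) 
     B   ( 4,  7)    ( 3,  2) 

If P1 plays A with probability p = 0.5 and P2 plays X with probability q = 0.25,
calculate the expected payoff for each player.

E[P1] = 4.0, E[P2] = 4.5

Work:
E[P1] = p·q·π₁(A,X) + p·(1-q)·π₁(A,Y) + (1-p)·q·π₁(B,X) + (1-p)·(1-q)·π₁(B,Y)
= 0.5·0.25·4 + 0.5·0.75·5 + 0.5·0.25·4 + 0.5·0.75·3
= 4.0

E[P2] = 4.5 (similar calculation)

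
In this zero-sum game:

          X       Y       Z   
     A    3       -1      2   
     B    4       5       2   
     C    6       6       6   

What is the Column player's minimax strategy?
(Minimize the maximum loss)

Column should play X or Y or Z (all achieve the minimum), value = 6

Work:
Column player minimizes Row's maximum payoff:
Column X: max payoff to Row = 6
Column Y: max payoff to Row = 6
Column Z: max payoff to Row = 6
Minimum is 6, achieved by columns X, Y, Z (tied).
Each of X or Y or Z is a minimax strategy.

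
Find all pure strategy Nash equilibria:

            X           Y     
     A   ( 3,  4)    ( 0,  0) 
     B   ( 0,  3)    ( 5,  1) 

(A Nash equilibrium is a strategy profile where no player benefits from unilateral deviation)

Nash equilibrium: (A, X)

Work:
Best responses:
  P1 vs X: payoffs [3, 0] → best response A (payoff 3)
  P1 vs Y: payoffs [0, 5] → best response B (payoff 5)
  P2 vs A: payoffs [4, 0] → best response X (payoff 4)
  P2 vs B: payoffs [3, 1] → best response X (payoff 3)
Mutual best responses: (A,X) → Nash equilibria.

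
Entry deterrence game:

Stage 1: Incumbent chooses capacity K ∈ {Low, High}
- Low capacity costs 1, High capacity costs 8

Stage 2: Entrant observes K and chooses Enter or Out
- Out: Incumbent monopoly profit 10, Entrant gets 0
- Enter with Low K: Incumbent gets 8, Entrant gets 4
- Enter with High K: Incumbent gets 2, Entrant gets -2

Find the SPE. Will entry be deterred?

SPE: (Low, Enter|Low, Out|High); Entry not deterred. Incumbent net profit = 7, Entrant gets 4

Work:
After Low K: Entrant enters (4 > 0)
After High K: Entrant stays out (-2 < 0)
Incumbent: Low → 8−1=7, High → 10−8=2
Incumbent chooses Low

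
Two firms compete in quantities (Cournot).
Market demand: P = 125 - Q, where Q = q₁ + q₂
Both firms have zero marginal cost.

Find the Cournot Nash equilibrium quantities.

q₁* = q₂* = 41.67; P* = 41.67

Work:
Profit: π_i = P·q_i = (a - q_i - q_j)·q_i
FOC: ∂π_i/∂q_i = a - 2q_i - q_j = 0
Reaction function: q_i = (125 - q_j)/2
Symmetry: q* = 125/3 = 41.67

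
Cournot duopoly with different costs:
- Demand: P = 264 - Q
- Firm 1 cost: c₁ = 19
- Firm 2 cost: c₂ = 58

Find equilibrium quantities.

q₁* = 94.67, q₂* = 55.67

Work:
Reaction: q₁ = (264 - 19 - q₂)/2
Reaction: q₂ = (264 - 58 - q₁)/2
Solve simultaneously:
q₁* = (264 - 2×19 + 58)/3 = 94.67
q₂* = (264 - 2×58 + 19)/3 = 55.67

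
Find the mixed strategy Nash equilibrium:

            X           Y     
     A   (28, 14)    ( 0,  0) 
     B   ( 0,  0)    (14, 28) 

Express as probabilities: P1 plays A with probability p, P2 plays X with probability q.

p = 0.6667, q = 0.3333

Work:
Find probabilities that make opponent indifferent:
P2 chooses q to make P1 indifferent between A and B
P1 chooses p to make P2 indifferent between X and Y
Mixed NE: P1 plays (A: 0.6667, B: 0.3333), P2 plays (X: 0.3333, Y: 0.6667)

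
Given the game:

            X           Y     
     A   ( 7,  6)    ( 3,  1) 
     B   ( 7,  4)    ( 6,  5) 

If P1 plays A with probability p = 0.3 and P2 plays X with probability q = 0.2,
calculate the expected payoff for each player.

E[P1] = 5.48, E[P2] = 3.96

Work:
E[P1] = p·q·π₁(A,X) + p·(1-q)·π₁(A,Y) + (1-p)·q·π₁(B,X) + (1-p)·(1-q)·π₁(B,Y)
= 0.3·0.2·7 + 0.3·0.8·3 + 0.7·0.2·7 + 0.7·0.8·6
= 5.48

E[P2] = 3.96 (similar calculation)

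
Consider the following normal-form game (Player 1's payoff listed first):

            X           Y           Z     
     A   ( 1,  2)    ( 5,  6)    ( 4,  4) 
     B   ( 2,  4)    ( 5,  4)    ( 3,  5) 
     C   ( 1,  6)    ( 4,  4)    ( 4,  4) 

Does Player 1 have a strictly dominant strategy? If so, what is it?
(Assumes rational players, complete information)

No strictly dominant strategy exists for Player 1

Work:
A strategy strictly dominates another if it gives a strictly higher payoff against every opponent action. Compare each pair of P1's strategies column-by-column:
  A vs B: [1 vs 2, 5 vs 5, 4 vs 3] → A does not strictly dominate B (column X: 1 ≤ 2)
  A vs C: [1 vs 1, 5 vs 4, 4 vs 4] → A does not strictly dominate C (column X: 1 ≤ 1)
  B vs A: [2 vs 1, 5 vs 5, 3 vs 4] → B does not strictly dominate A (column Y: 5 ≤ 5)
  B vs C: [2 vs 1, 5 vs 4, 3 vs 4] → B does not strictly dominate C (column Z: 3 ≤ 4)
  C vs A: [1 vs 1, 4 vs 5, 4 vs 4] → C does not strictly dominate A (column X: 1 ≤ 1)
  C vs B: [1 vs 2, 4 vs 5, 4 vs 3] → C does not strictly dominate B (column X: 1 ≤ 2)
No single strategy strictly dominates all others → no strictly dominant strategy.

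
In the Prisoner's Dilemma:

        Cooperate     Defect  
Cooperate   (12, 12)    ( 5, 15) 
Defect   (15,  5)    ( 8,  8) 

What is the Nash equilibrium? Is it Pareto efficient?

(Defect, Defect) is NE; not Pareto efficient

Work:
Defect dominates Cooperate for both players:
If P2 cooperates: Defect (15) > Cooperate (12)
If P2 defects: Defect (8) > Cooperate (5)
NE: (Defect, Defect) with payoff (8, 8)
But (Cooperate, Cooperate) = (12, 12) Pareto dominates (8, 8)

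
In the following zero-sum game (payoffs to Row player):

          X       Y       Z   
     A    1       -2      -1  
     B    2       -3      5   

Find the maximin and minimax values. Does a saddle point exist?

Maximin = -2, Minimax = -2, Saddle: True

Work:
Row minimums: [-2, -3] → maximin = -2
Column maximums: [2, -2, 5] → minimax = -2
Saddle point exists! Game value = -2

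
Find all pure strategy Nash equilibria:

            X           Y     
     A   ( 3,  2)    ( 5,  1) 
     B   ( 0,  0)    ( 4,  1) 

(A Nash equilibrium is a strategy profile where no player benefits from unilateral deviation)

Nash equilibrium: (A, X)

Work:
Best responses:
  P1 vs X: payoffs [3, 0] → best response A (payoff 3)
  P1 vs Y: payoffs [5, 4] → best response A (payoff 5)
  P2 vs A: payoffs [2, 1] → best response X (payoff 2)
  P2 vs B: payoffs [0, 1] → best response Y (payoff 1)
Mutual best responses: (A,X) → Nash equilibria.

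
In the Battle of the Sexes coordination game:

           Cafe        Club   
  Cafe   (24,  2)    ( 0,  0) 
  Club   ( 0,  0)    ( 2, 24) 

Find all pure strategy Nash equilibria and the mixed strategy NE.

Pure NE: (Cafe, Cafe) and (Club, Club); Mixed NE: p = 0.9231, q = 0.0769

Work:
Check pure NE:
(Cafe, Cafe): (24, 2) - no unilateral deviation beneficial
(Club, Club): (2, 24) - no unilateral deviation beneficial
Mixed NE: P1 plays Cafe with p = 0.9231, P2 plays Cafe with q = 0.0769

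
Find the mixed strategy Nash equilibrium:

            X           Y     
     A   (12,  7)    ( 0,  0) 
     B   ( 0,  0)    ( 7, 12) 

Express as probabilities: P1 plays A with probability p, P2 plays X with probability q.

p = 0.6316, q = 0.3684

Work:
Find probabilities that make opponent indifferent:
P2 chooses q to make P1 indifferent between A and B
P1 chooses p to make P2 indifferent between X and Y
Mixed NE: P1 plays (A: 0.6316, B: 0.3684), P2 plays (X: 0.3684, Y: 0.6316)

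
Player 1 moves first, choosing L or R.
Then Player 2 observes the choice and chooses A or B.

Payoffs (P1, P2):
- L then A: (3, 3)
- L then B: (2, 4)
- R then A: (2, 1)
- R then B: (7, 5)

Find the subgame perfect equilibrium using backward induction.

P1 plays R, P2 plays B after L and B after R; Payoff (7, 5)

Work:
Backward induction:
After L: P2 chooses B → P1 gets 2
After R: P2 chooses B → P1 gets 7
P1 chooses R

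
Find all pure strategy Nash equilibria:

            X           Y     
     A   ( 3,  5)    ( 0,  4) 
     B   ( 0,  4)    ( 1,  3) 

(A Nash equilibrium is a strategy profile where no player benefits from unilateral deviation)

Nash equilibrium: (A, X)

Work:
Best responses:
  P1 vs X: payoffs [3, 0] → best response A (payoff 3)
  P1 vs Y: payoffs [0, 1] → best response B (payoff 1)
  P2 vs A: payoffs [5, 4] → best response X (payoff 5)
  P2 vs B: payoffs [4, 3] → best response X (payoff 4)
Mutual best responses: (A,X) → Nash equilibria.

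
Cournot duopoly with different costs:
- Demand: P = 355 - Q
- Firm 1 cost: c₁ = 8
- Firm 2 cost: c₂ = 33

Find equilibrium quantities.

q₁* = 124.0, q₂* = 99.0

Work:
Reaction: q₁ = (355 - 8 - q₂)/2
Reaction: q₂ = (355 - 33 - q₁)/2
Solve simultaneously:
q₁* = (355 - 2×8 + 33)/3 = 124.0
q₂* = (355 - 2×33 + 8)/3 = 99.0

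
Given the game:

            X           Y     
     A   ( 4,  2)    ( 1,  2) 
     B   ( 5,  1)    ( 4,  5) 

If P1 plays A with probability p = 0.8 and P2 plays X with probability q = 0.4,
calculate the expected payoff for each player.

E[P1] = 2.64, E[P2] = 2.28

Work:
E[P1] = p·q·π₁(A,X) + p·(1-q)·π₁(A,Y) + (1-p)·q·π₁(B,X) + (1-p)·(1-q)·π₁(B,Y)
= 0.8·0.4·4 + 0.8·0.6·1 + 0.2·0.4·5 + 0.2·0.6·4
= 2.64

E[P2] = 2.28 (similar calculation)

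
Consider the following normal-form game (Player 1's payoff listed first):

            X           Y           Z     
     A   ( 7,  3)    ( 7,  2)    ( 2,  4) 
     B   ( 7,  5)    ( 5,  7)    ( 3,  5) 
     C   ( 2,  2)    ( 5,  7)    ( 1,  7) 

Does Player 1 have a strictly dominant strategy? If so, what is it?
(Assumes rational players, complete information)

No strictly dominant strategy exists for Player 1

Work:
A strategy strictly dominates another if it gives a strictly higher payoff against every opponent action. Compare each pair of P1's strategies column-by-column:
  A vs B: [7 vs 7, 7 vs 5, 2 vs 3] → A does not strictly dominate B (column X: 7 ≤ 7)
  A vs C: [7 vs 2, 7 vs 5, 2 vs 1] → A strictly dominates C
  B vs A: [7 vs 7, 5 vs 7, 3 vs 2] → B does not strictly dominate A (column X: 7 ≤ 7)
  B vs C: [7 vs 2, 5 vs 5, 3 vs 1] → B does not strictly dominate C (column Y: 5 ≤ 5)
  C vs A: [2 vs 7, 5 vs 7, 1 vs 2] → C does not strictly dominate A (column X: 2 ≤ 7)
  C vs B: [2 vs 7, 5 vs 5, 1 vs 3] → C does not strictly dominate B (column X: 2 ≤ 7)
No single strategy strictly dominates all others → no strictly dominant strategy.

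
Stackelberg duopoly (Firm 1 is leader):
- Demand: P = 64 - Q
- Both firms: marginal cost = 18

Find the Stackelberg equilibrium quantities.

q₁* (leader) = 23.0, q₂* (follower) = 11.5

Work:
Follower's reaction: q₂ = (a - c - q₁)/2
Leader substitutes: π₁ = q₁·(a - q₁ - (a-c-q₁)/2 - c)
FOC: q₁* = (64 - 18)/2 = 23.00
Then: q₂* = (64 - 18 - 23.0)/2 = 11.50
Leader has first-mover advantage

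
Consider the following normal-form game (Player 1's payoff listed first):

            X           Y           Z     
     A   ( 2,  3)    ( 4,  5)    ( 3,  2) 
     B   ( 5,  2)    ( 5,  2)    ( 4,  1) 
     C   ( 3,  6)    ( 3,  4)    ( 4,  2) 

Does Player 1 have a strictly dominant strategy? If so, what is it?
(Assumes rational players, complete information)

No strictly dominant strategy exists for Player 1

Work:
A strategy strictly dominates another if it gives a strictly higher payoff against every opponent action. Compare each pair of P1's strategies column-by-column:
  A vs B: [2 vs 5, 4 vs 5, 3 vs 4] → A does not strictly dominate B (column X: 2 ≤ 5)
  A vs C: [2 vs 3, 4 vs 3, 3 vs 4] → A does not strictly dominate C (column X: 2 ≤ 3)
  B vs A: [5 vs 2, 5 vs 4, 4 vs 3] → B strictly dominates A
  B vs C: [5 vs 3, 5 vs 3, 4 vs 4] → B does not strictly dominate C (column Z: 4 ≤ 4)
  C vs A: [3 vs 2, 3 vs 4, 4 vs 3] → C does not strictly dominate A (column Y: 3 ≤ 4)
  C vs B: [3 vs 5, 3 vs 5, 4 vs 4] → C does not strictly dominate B (column X: 3 ≤ 5)
No single strategy strictly dominates all others → no strictly dominant strategy.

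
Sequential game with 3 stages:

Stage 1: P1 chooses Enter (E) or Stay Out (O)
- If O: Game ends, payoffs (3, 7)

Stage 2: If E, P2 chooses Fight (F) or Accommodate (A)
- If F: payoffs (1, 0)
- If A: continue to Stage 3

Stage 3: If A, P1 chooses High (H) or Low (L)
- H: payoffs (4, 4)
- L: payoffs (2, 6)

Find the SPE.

SPE: (E, A, H); Outcome (4, 4)

Work:
Stage 3: P1 chooses H (4 vs 2)
Stage 2: P2: F->0, A->4 (anticipating H). Choose A
Stage 1: P1: O->3, E->4 (anticipating A, H). Choose E
SPE path: E -> A -> H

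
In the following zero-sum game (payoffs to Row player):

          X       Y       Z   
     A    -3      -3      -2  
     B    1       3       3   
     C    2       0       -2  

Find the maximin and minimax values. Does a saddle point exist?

Maximin = 1, Minimax = 2, Saddle: False

Work:
Row minimums: [-3, 1, -2] → maximin = 1
Column maximums: [2, 3, 3] → minimax = 2
No saddle point (maximin ≠ minimax). Mixed strategy needed.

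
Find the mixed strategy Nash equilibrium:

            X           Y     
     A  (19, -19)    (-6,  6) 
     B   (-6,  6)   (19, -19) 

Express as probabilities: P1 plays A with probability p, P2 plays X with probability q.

p = 0.5, q = 0.5

Work:
Find probabilities that make opponent indifferent:
P2 chooses q to make P1 indifferent between A and B
P1 chooses p to make P2 indifferent between X and Y
Mixed NE: P1 plays (A: 0.5, B: 0.5), P2 plays (X: 0.5, Y: 0.5)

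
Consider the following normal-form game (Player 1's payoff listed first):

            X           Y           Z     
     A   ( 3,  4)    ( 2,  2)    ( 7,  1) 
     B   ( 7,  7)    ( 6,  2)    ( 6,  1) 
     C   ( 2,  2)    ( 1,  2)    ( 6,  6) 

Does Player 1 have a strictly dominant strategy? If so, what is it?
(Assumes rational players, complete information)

No strictly dominant strategy exists for Player 1

Work:
A strategy strictly dominates another if it gives a strictly higher payoff against every opponent action. Compare each pair of P1's strategies column-by-column:
  A vs B: [3 vs 7, 2 vs 6, 7 vs 6] → A does not strictly dominate B (column X: 3 ≤ 7)
  A vs C: [3 vs 2, 2 vs 1, 7 vs 6] → A strictly dominates C
  B vs A: [7 vs 3, 6 vs 2, 6 vs 7] → B does not strictly dominate A (column Z: 6 ≤ 7)
  B vs C: [7 vs 2, 6 vs 1, 6 vs 6] → B does not strictly dominate C (column Z: 6 ≤ 6)
  C vs A: [2 vs 3, 1 vs 2, 6 vs 7] → C does not strictly dominate A (column X: 2 ≤ 3)
  C vs B: [2 vs 7, 1 vs 6, 6 vs 6] → C does not strictly dominate B (column X: 2 ≤ 7)
No single strategy strictly dominates all others → no strictly dominant strategy.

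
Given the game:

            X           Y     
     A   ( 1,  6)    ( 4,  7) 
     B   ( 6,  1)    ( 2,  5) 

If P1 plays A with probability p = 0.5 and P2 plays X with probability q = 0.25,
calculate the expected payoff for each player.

E[P1] = 3.125, E[P2] = 5.375

Work:
E[P1] = p·q·π₁(A,X) + p·(1-q)·π₁(A,Y) + (1-p)·q·π₁(B,X) + (1-p)·(1-q)·π₁(B,Y)
= 0.5·0.25·1 + 0.5·0.75·4 + 0.5·0.25·6 + 0.5·0.75·2
= 3.125

E[P2] = 5.375 (similar calculation)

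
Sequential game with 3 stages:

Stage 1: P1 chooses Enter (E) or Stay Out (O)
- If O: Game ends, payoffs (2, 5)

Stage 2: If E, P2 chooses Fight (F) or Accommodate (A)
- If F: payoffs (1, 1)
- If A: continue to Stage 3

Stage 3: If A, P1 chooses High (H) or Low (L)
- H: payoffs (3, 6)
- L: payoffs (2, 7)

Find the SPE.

SPE: (E, A, H); Outcome (3, 6)

Work:
Stage 3: P1 chooses H (3 vs 2)
Stage 2: P2: F->1, A->6 (anticipating H). Choose A
Stage 1: P1: O->2, E->3 (anticipating A, H). Choose E
SPE path: E -> A -> H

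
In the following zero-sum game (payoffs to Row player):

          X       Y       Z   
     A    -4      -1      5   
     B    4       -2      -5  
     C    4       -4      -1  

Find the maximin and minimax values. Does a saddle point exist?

Maximin = -4, Minimax = -1, Saddle: False

Work:
Row minimums: [-4, -5, -4] → maximin = -4
Column maximums: [4, -1, 5] → minimax = -1
No saddle point (maximin ≠ minimax). Mixed strategy needed.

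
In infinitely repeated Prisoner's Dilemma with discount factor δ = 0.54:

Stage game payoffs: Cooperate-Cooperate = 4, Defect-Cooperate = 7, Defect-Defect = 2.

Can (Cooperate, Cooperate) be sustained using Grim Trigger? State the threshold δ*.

δ* = 0.6; since δ = 0.54 < 0.6, cooperation cannot be sustained

Work:
For Grim Trigger:
Cooperate forever: 4/(1-δ)
Defect then punished: 7 + 2·δ/(1-δ)
Need: 4/(1-δ) ≥ 7 + 2·δ/(1-δ)
Solving: δ ≥ (T-R)/(T-P) = (7-4)/(7-2) = 0.6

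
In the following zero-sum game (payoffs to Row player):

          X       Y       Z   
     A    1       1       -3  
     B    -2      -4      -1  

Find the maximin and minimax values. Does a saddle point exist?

Maximin = -3, Minimax = -1, Saddle: False

Work:
Row minimums: [-3, -4] → maximin = -3
Column maximums: [1, 1, -1] → minimax = -1
No saddle point (maximin ≠ minimax). Mixed strategy needed.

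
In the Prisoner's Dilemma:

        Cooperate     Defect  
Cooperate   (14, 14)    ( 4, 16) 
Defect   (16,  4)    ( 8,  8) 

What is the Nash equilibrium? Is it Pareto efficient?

(Defect, Defect) is NE; not Pareto efficient

Work:
Defect dominates Cooperate for both players:
If P2 cooperates: Defect (16) > Cooperate (14)
If P2 defects: Defect (8) > Cooperate (4)
NE: (Defect, Defect) with payoff (8, 8)
But (Cooperate, Cooperate) = (14, 14) Pareto dominates (8, 8)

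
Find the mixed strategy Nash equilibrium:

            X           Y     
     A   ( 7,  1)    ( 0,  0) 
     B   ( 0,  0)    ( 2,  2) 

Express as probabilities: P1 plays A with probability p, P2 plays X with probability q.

p = 0.6667, q = 0.2222

Work:
Find probabilities that make opponent indifferent:
P2 chooses q to make P1 indifferent between A and B
P1 chooses p to make P2 indifferent between X and Y
Mixed NE: P1 plays (A: 0.6667, B: 0.3333), P2 plays (X: 0.2222, Y: 0.7778)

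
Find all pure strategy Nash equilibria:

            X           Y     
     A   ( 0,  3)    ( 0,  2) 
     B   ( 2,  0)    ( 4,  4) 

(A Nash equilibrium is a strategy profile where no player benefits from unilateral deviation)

Nash equilibrium: (B, Y)

Work:
Best responses:
  P1 vs X: payoffs [0, 2] → best response B (payoff 2)
  P1 vs Y: payoffs [0, 4] → best response B (payoff 4)
  P2 vs A: payoffs [3, 2] → best response X (payoff 3)
  P2 vs B: payoffs [0, 4] → best response Y (payoff 4)
Mutual best responses: (B,Y) → Nash equilibria.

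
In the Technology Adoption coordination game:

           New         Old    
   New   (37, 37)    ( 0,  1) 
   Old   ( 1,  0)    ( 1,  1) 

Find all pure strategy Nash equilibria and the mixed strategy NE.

Pure NE: (New, New) and (Old, Old); Mixed NE: p = 0.027, q = 0.027

Work:
Check pure NE:
(New, New): (37, 37) - no unilateral deviation beneficial
(Old, Old): (1, 1) - no unilateral deviation beneficial
Mixed NE: P1 plays New with p = 0.027, P2 plays New with q = 0.027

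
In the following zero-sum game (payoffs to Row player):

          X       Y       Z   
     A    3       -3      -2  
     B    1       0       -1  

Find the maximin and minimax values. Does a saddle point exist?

Maximin = -1, Minimax = -1, Saddle: True

Work:
Row minimums: [-3, -1] → maximin = -1
Column maximums: [3, 0, -1] → minimax = -1
Saddle point exists! Game value = -1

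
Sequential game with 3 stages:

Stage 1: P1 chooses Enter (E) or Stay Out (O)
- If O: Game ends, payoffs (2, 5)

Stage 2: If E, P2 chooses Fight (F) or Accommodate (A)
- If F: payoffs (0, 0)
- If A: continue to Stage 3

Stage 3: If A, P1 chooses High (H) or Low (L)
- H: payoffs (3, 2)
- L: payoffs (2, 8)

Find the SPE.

SPE: (E, A, H); Outcome (3, 2)

Work:
Stage 3: P1 chooses H (3 vs 2)
Stage 2: P2: F->0, A->2 (anticipating H). Choose A
Stage 1: P1: O->2, E->3 (anticipating A, H). Choose E
SPE path: E -> A -> H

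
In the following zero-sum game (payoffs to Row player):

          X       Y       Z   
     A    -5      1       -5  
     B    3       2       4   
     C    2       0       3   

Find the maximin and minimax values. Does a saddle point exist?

Maximin = 2, Minimax = 2, Saddle: True

Work:
Row minimums: [-5, 2, 0] → maximin = 2
Column maximums: [3, 2, 4] → minimax = 2
Saddle point exists! Game value = 2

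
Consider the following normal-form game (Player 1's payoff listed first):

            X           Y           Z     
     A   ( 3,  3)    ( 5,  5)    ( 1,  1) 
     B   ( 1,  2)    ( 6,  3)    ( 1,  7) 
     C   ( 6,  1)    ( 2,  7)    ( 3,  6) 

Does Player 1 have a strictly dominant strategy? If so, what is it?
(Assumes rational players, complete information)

No strictly dominant strategy exists for Player 1

Work:
A strategy strictly dominates another if it gives a strictly higher payoff against every opponent action. Compare each pair of P1's strategies column-by-column:
  A vs B: [3 vs 1, 5 vs 6, 1 vs 1] → A does not strictly dominate B (column Y: 5 ≤ 6)
  A vs C: [3 vs 6, 5 vs 2, 1 vs 3] → A does not strictly dominate C (column X: 3 ≤ 6)
  B vs A: [1 vs 3, 6 vs 5, 1 vs 1] → B does not strictly dominate A (column X: 1 ≤ 3)
  B vs C: [1 vs 6, 6 vs 2, 1 vs 3] → B does not strictly dominate C (column X: 1 ≤ 6)
  C vs A: [6 vs 3, 2 vs 5, 3 vs 1] → C does not strictly dominate A (column Y: 2 ≤ 5)
  C vs B: [6 vs 1, 2 vs 6, 3 vs 1] → C does not strictly dominate B (column Y: 2 ≤ 6)
No single strategy strictly dominates all others → no strictly dominant strategy.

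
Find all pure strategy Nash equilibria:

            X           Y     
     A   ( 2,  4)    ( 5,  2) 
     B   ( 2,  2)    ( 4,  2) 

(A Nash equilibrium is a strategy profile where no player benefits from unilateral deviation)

Nash equilibrium: (A, X), (B, X)

Work:
Best responses:
  P1 vs X: payoffs [2, 2] → best response A/B (payoff 2)
  P1 vs Y: payoffs [5, 4] → best response A (payoff 5)
  P2 vs A: payoffs [4, 2] → best response X (payoff 4)
  P2 vs B: payoffs [2, 2] → best response X/Y (payoff 2)
Mutual best responses: (A,X), (B,X) → Nash equilibria.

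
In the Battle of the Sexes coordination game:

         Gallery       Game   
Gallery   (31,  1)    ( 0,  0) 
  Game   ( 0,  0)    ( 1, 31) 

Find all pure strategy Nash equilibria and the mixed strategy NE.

Pure NE: (Gallery, Gallery) and (Game, Game); Mixed NE: p = 0.9688, q = 0.0312

Work:
Check pure NE:
(Gallery, Gallery): (31, 1) - no unilateral deviation beneficial
(Game, Game): (1, 31) - no unilateral deviation beneficial
Mixed NE: P1 plays Gallery with p = 0.9688, P2 plays Gallery with q = 0.0312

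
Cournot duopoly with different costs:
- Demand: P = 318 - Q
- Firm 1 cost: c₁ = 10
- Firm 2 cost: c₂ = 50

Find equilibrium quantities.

q₁* = 116.0, q₂* = 76.0

Work:
Reaction: q₁ = (318 - 10 - q₂)/2
Reaction: q₂ = (318 - 50 - q₁)/2
Solve simultaneously:
q₁* = (318 - 2×10 + 50)/3 = 116.0
q₂* = (318 - 2×50 + 10)/3 = 76.0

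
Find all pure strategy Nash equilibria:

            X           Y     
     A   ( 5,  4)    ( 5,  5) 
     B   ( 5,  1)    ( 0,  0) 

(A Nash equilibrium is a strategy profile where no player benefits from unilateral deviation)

Nash equilibrium: (A, Y), (B, X)

Work:
Best responses:
  P1 vs X: payoffs [5, 5] → best response A/B (payoff 5)
  P1 vs Y: payoffs [5, 0] → best response A (payoff 5)
  P2 vs A: payoffs [4, 5] → best response Y (payoff 5)
  P2 vs B: payoffs [1, 0] → best response X (payoff 1)
Mutual best responses: (A,Y), (B,X) → Nash equilibria.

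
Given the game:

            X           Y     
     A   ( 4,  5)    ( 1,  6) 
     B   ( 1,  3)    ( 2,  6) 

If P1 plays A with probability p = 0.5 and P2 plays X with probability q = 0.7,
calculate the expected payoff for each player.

E[P1] = 2.2, E[P2] = 4.6

Work:
E[P1] = p·q·π₁(A,X) + p·(1-q)·π₁(A,Y) + (1-p)·q·π₁(B,X) + (1-p)·(1-q)·π₁(B,Y)
= 0.5·0.7·4 + 0.5·0.3·1 + 0.5·0.7·1 + 0.5·0.3·2
= 2.2

E[P2] = 4.6 (similar calculation)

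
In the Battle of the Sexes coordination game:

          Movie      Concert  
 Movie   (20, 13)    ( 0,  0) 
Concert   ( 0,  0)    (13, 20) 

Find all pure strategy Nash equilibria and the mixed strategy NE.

Pure NE: (Movie, Movie) and (Concert, Concert); Mixed NE: p = 0.6061, q = 0.3939

Work:
Check pure NE:
(Movie, Movie): (20, 13) - no unilateral deviation beneficial
(Concert, Concert): (13, 20) - no unilateral deviation beneficial
Mixed NE: P1 plays Movie with p = 0.6061, P2 plays Movie with q = 0.3939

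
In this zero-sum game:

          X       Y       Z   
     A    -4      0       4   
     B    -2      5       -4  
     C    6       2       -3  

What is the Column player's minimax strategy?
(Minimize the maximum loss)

Column should play Z, value = 4

Work:
Column player minimizes Row's maximum payoff:
Column X: max payoff to Row = 6
Column Y: max payoff to Row = 5
Column Z: max payoff to Row = 4
Minimum is 4, achieved by column Z.
Minimax strategy: Z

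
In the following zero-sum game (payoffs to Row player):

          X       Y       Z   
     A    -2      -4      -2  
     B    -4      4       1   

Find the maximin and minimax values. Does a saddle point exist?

Maximin = -4, Minimax = -2, Saddle: False

Work:
Row minimums: [-4, -4] → maximin = -4
Column maximums: [-2, 4, 1] → minimax = -2
No saddle point (maximin ≠ minimax). Mixed strategy needed.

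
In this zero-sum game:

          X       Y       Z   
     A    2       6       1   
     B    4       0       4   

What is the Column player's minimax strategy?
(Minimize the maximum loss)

Column should play X or Z (all achieve the minimum), value = 4

Work:
Column player minimizes Row's maximum payoff:
Column X: max payoff to Row = 4
Column Y: max payoff to Row = 6
Column Z: max payoff to Row = 4
Minimum is 4, achieved by columns X, Z (tied).
Each of X or Z is a minimax strategy.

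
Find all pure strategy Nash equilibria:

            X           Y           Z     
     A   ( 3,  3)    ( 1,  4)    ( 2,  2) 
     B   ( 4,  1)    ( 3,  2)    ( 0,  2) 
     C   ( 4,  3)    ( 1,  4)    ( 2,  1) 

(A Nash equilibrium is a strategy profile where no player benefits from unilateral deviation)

Nash equilibrium: (B, Y)

Work:
Best responses:
  P1 vs X: payoffs [3, 4, 4] → best response B/C (payoff 4)
  P1 vs Y: payoffs [1, 3, 1] → best response B (payoff 3)
  P1 vs Z: payoffs [2, 0, 2] → best response A/C (payoff 2)
  P2 vs A: payoffs [3, 4, 2] → best response Y (payoff 4)
  P2 vs B: payoffs [1, 2, 2] → best response Y/Z (payoff 2)
  P2 vs C: payoffs [3, 4, 1] → best response Y (payoff 4)
Mutual best responses: (B,Y) → Nash equilibria.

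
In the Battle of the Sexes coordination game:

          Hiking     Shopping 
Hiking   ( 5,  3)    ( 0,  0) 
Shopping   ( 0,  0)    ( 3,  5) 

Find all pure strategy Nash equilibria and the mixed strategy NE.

Pure NE: (Hiking, Hiking) and (Shopping, Shopping); Mixed NE: p = 0.625, q = 0.375

Work:
Check pure NE:
(Hiking, Hiking): (5, 3) - no unilateral deviation beneficial
(Shopping, Shopping): (3, 5) - no unilateral deviation beneficial
Mixed NE: P1 plays Hiking with p = 0.625, P2 plays Hiking with q = 0.375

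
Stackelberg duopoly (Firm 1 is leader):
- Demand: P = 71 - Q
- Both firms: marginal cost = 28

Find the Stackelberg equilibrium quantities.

q₁* (leader) = 21.5, q₂* (follower) = 10.75

Work:
Follower's reaction: q₂ = (a - c - q₁)/2
Leader substitutes: π₁ = q₁·(a - q₁ - (a-c-q₁)/2 - c)
FOC: q₁* = (71 - 28)/2 = 21.50
Then: q₂* = (71 - 28 - 21.5)/2 = 10.75
Leader has first-mover advantage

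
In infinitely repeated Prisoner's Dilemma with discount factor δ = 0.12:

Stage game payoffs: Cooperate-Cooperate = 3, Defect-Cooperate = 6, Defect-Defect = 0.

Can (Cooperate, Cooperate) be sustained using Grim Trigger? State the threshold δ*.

δ* = 0.5; since δ = 0.12 < 0.5, cooperation cannot be sustained

Work:
For Grim Trigger:
Cooperate forever: 3/(1-δ)
Defect then punished: 6 + 0·δ/(1-δ)
Need: 3/(1-δ) ≥ 6 + 0·δ/(1-δ)
Solving: δ ≥ (T-R)/(T-P) = (6-3)/(6-0) = 0.5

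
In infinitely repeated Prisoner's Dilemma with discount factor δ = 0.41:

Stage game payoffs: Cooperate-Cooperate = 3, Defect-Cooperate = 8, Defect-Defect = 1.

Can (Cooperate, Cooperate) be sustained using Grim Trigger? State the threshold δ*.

δ* = 0.7143; since δ = 0.41 < 0.7143, cooperation cannot be sustained

Work:
For Grim Trigger:
Cooperate forever: 3/(1-δ)
Defect then punished: 8 + 1·δ/(1-δ)
Need: 3/(1-δ) ≥ 8 + 1·δ/(1-δ)
Solving: δ ≥ (T-R)/(T-P) = (8-3)/(8-1) = 0.7143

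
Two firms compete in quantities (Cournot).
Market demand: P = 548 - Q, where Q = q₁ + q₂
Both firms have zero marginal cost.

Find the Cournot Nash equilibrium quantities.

q₁* = q₂* = 182.67; P* = 182.67

Work:
Profit: π_i = P·q_i = (a - q_i - q_j)·q_i
FOC: ∂π_i/∂q_i = a - 2q_i - q_j = 0
Reaction function: q_i = (548 - q_j)/2
Symmetry: q* = 548/3 = 182.67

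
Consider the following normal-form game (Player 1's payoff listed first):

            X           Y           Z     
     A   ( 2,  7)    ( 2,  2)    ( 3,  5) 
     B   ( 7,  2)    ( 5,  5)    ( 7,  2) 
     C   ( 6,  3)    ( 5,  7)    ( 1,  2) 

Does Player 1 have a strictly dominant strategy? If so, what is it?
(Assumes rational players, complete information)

No strictly dominant strategy exists for Player 1

Work:
A strategy strictly dominates another if it gives a strictly higher payoff against every opponent action. Compare each pair of P1's strategies column-by-column:
  A vs B: [2 vs 7, 2 vs 5, 3 vs 7] → A does not strictly dominate B (column X: 2 ≤ 7)
  A vs C: [2 vs 6, 2 vs 5, 3 vs 1] → A does not strictly dominate C (column X: 2 ≤ 6)
  B vs A: [7 vs 2, 5 vs 2, 7 vs 3] → B strictly dominates A
  B vs C: [7 vs 6, 5 vs 5, 7 vs 1] → B does not strictly dominate C (column Y: 5 ≤ 5)
  C vs A: [6 vs 2, 5 vs 2, 1 vs 3] → C does not strictly dominate A (column Z: 1 ≤ 3)
  C vs B: [6 vs 7, 5 vs 5, 1 vs 7] → C does not strictly dominate B (column X: 6 ≤ 7)
No single strategy strictly dominates all others → no strictly dominant strategy.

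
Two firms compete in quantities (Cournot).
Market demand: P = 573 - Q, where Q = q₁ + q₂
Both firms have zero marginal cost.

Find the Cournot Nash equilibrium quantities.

q₁* = q₂* = 191.0; P* = 191.0

Work:
Profit: π_i = P·q_i = (a - q_i - q_j)·q_i
FOC: ∂π_i/∂q_i = a - 2q_i - q_j = 0
Reaction function: q_i = (573 - q_j)/2
Symmetry: q* = 573/3 = 191.0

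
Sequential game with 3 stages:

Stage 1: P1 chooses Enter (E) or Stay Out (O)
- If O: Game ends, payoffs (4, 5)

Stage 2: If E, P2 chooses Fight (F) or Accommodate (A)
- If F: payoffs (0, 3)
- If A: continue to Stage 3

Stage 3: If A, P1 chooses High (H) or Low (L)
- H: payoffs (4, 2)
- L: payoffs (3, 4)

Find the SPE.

SPE: (O, F, H); Outcome (4, 5)

Work:
Stage 3: P1 chooses H (4 vs 3)
Stage 2: P2: F->3, A->2 (anticipating H). Choose F
Stage 1: P1: O->4, E->0 (anticipating F, H). Choose O
SPE path: O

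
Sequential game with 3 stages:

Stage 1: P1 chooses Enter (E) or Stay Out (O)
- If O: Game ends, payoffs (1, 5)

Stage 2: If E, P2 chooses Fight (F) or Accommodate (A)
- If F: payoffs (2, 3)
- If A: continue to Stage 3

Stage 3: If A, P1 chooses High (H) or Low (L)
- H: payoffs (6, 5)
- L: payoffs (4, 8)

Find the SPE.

SPE: (E, A, H); Outcome (6, 5)

Work:
Stage 3: P1 chooses H (6 vs 4)
Stage 2: P2: F->3, A->5 (anticipating H). Choose A
Stage 1: P1: O->1, E->6 (anticipating A, H). Choose E
SPE path: E -> A -> H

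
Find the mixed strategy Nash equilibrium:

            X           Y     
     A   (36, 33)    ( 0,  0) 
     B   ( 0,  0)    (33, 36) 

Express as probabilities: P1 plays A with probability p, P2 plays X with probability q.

p = 0.5217, q = 0.4783

Work:
Find probabilities that make opponent indifferent:
P2 chooses q to make P1 indifferent between A and B
P1 chooses p to make P2 indifferent between X and Y
Mixed NE: P1 plays (A: 0.5217, B: 0.4783), P2 plays (X: 0.4783, Y: 0.5217)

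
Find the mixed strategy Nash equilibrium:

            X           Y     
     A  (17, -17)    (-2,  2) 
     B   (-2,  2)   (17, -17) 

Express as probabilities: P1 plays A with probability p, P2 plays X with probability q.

p = 0.5, q = 0.5

Work:
Find probabilities that make opponent indifferent:
P2 chooses q to make P1 indifferent between A and B
P1 chooses p to make P2 indifferent between X and Y
Mixed NE: P1 plays (A: 0.5, B: 0.5), P2 plays (X: 0.5, Y: 0.5)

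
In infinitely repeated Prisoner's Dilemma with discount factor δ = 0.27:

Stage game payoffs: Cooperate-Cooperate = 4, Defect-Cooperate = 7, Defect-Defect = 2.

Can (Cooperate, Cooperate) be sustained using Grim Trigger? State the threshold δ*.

δ* = 0.6; since δ = 0.27 < 0.6, cooperation cannot be sustained

Work:
For Grim Trigger:
Cooperate forever: 4/(1-δ)
Defect then punished: 7 + 2·δ/(1-δ)
Need: 4/(1-δ) ≥ 7 + 2·δ/(1-δ)
Solving: δ ≥ (T-R)/(T-P) = (7-4)/(7-2) = 0.6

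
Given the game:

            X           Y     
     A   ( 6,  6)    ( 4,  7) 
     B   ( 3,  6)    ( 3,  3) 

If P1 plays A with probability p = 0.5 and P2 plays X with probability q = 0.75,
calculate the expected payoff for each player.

E[P1] = 4.25, E[P2] = 5.75

Work:
E[P1] = p·q·π₁(A,X) + p·(1-q)·π₁(A,Y) + (1-p)·q·π₁(B,X) + (1-p)·(1-q)·π₁(B,Y)
= 0.5·0.75·6 + 0.5·0.25·4 + 0.5·0.75·3 + 0.5·0.25·3
= 4.25

E[P2] = 5.75 (similar calculation)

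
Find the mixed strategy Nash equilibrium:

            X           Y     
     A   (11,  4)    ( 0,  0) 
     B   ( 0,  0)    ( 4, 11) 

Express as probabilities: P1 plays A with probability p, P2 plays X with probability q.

p = 0.7333, q = 0.2667

Work:
Find probabilities that make opponent indifferent:
P2 chooses q to make P1 indifferent between A and B
P1 chooses p to make P2 indifferent between X and Y
Mixed NE: P1 plays (A: 0.7333, B: 0.2667), P2 plays (X: 0.2667, Y: 0.7333)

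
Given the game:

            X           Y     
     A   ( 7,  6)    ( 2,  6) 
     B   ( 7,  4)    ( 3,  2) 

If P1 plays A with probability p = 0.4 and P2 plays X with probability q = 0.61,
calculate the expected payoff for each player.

E[P1] = 5.284, E[P2] = 4.332

Work:
E[P1] = p·q·π₁(A,X) + p·(1-q)·π₁(A,Y) + (1-p)·q·π₁(B,X) + (1-p)·(1-q)·π₁(B,Y)
= 0.4·0.61·7 + 0.4·0.39·2 + 0.6·0.61·7 + 0.6·0.39·3
= 5.284

E[P2] = 4.332 (similar calculation)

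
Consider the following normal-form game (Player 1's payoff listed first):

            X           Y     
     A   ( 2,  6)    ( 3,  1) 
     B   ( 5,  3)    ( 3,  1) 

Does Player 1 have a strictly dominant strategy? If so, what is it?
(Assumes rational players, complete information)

No strictly dominant strategy exists for Player 1

Work:
A strategy strictly dominates another if it gives a strictly higher payoff against every opponent action. Compare each pair of P1's strategies column-by-column:
  A vs B: [2 vs 5, 3 vs 3] → A does not strictly dominate B (column X: 2 ≤ 5)
  B vs A: [5 vs 2, 3 vs 3] → B does not strictly dominate A (column Y: 3 ≤ 3)
No single strategy strictly dominates all others → no strictly dominant strategy.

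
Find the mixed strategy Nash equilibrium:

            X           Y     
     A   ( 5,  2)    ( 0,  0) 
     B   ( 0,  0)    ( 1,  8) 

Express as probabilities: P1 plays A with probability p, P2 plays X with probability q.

p = 0.8, q = 0.1667

Work:
Find probabilities that make opponent indifferent:
P2 chooses q to make P1 indifferent between A and B
P1 chooses p to make P2 indifferent between X and Y
Mixed NE: P1 plays (A: 0.8, B: 0.2), P2 plays (X: 0.1667, Y: 0.8333)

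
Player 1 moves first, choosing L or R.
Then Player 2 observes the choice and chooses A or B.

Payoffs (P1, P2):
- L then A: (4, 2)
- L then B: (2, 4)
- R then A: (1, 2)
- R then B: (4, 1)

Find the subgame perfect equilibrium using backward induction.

P1 plays L, P2 plays B after L and A after R; Payoff (2, 4)

Work:
Backward induction:
After L: P2 chooses B → P1 gets 2
After R: P2 chooses A → P1 gets 1
P1 chooses L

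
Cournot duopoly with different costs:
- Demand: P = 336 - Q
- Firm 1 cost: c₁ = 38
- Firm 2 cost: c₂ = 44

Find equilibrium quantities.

q₁* = 101.33, q₂* = 95.33

Work:
Reaction: q₁ = (336 - 38 - q₂)/2
Reaction: q₂ = (336 - 44 - q₁)/2
Solve simultaneously:
q₁* = (336 - 2×38 + 44)/3 = 101.33
q₂* = (336 - 2×44 + 38)/3 = 95.33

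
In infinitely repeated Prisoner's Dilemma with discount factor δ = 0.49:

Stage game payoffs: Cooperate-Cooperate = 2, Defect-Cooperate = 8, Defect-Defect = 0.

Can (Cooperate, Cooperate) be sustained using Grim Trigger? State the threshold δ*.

δ* = 0.75; since δ = 0.49 < 0.75, cooperation cannot be sustained

Work:
For Grim Trigger:
Cooperate forever: 2/(1-δ)
Defect then punished: 8 + 0·δ/(1-δ)
Need: 2/(1-δ) ≥ 8 + 0·δ/(1-δ)
Solving: δ ≥ (T-R)/(T-P) = (8-2)/(8-0) = 0.75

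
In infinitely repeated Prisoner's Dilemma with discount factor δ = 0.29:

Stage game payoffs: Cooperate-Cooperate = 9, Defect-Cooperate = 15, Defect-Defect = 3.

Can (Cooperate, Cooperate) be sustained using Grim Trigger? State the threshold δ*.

δ* = 0.5; since δ = 0.29 < 0.5, cooperation cannot be sustained

Work:
For Grim Trigger:
Cooperate forever: 9/(1-δ)
Defect then punished: 15 + 3·δ/(1-δ)
Need: 9/(1-δ) ≥ 15 + 3·δ/(1-δ)
Solving: δ ≥ (T-R)/(T-P) = (15-9)/(15-3) = 0.5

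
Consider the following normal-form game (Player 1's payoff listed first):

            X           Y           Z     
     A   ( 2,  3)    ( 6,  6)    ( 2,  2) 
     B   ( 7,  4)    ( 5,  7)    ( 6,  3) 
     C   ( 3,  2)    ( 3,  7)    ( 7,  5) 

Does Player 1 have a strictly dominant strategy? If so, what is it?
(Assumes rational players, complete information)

No strictly dominant strategy exists for Player 1

Work:
A strategy strictly dominates another if it gives a strictly higher payoff against every opponent action. Compare each pair of P1's strategies column-by-column:
  A vs B: [2 vs 7, 6 vs 5, 2 vs 6] → A does not strictly dominate B (column X: 2 ≤ 7)
  A vs C: [2 vs 3, 6 vs 3, 2 vs 7] → A does not strictly dominate C (column X: 2 ≤ 3)
  B vs A: [7 vs 2, 5 vs 6, 6 vs 2] → B does not strictly dominate A (column Y: 5 ≤ 6)
  B vs C: [7 vs 3, 5 vs 3, 6 vs 7] → B does not strictly dominate C (column Z: 6 ≤ 7)
  C vs A: [3 vs 2, 3 vs 6, 7 vs 2] → C does not strictly dominate A (column Y: 3 ≤ 6)
  C vs B: [3 vs 7, 3 vs 5, 7 vs 6] → C does not strictly dominate B (column X: 3 ≤ 7)
No single strategy strictly dominates all others → no strictly dominant strategy.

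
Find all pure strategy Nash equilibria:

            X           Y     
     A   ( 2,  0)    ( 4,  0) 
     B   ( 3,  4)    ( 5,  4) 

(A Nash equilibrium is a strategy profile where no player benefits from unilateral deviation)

Nash equilibrium: (B, X), (B, Y)

Work:
Best responses:
  P1 vs X: payoffs [2, 3] → best response B (payoff 3)
  P1 vs Y: payoffs [4, 5] → best response B (payoff 5)
  P2 vs A: payoffs [0, 0] → best response X/Y (payoff 0)
  P2 vs B: payoffs [4, 4] → best response X/Y (payoff 4)
Mutual best responses: (B,X), (B,Y) → Nash equilibria.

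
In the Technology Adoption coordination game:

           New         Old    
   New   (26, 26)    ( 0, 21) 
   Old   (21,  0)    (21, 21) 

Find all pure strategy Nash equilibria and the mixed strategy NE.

Pure NE: (New, New) and (Old, Old); Mixed NE: p = 0.8077, q = 0.8077

Work:
Check pure NE:
(New, New): (26, 26) - no unilateral deviation beneficial
(Old, Old): (21, 21) - no unilateral deviation beneficial
Mixed NE: P1 plays New with p = 0.8077, P2 plays New with q = 0.8077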